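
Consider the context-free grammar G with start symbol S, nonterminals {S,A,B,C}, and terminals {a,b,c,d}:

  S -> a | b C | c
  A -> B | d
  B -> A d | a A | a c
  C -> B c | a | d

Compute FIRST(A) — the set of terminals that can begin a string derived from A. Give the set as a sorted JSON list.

FIRST sets, iterate to fixpoint:
pass 1:
  A via A→d: +{d}
  B via B→A d: +{d}
  B via B→a A: +{a}
  C via C→B c: +{a,d}
  S via S→a: +{a}
  S via S→b C: +{b}
  S via S→c: +{c}
  FIRST[S]={a,b,c}  FIRST[A]={d}  FIRST[B]={a,d}  FIRST[C]={a,d}
pass 2:
  A via A→B: +{a}
  FIRST[S]={a,b,c}  FIRST[A]={a,d}  FIRST[B]={a,d}  FIRST[C]={a,d}
pass 3: done
  FIRST[S]={a,b,c}  FIRST[A]={a,d}  FIRST[B]={a,d}  FIRST[C]={a,d}

FIRST(A) = ["a", "d"]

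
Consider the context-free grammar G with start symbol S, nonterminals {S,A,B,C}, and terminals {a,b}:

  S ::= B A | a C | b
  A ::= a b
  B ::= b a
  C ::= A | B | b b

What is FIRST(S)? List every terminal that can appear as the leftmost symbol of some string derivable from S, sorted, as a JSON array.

FIRST iteration:
pass 1:
  A via A→a b: +{a}
  B via B→b a: +{b}
  C via C→A: +{a}
  C via C→B: +{b}
  S via S→B A: +{b}
  S via S→a C: +{a}
  FIRST(S)={a,b}  FIRST(A)={a}  FIRST(B)={b}  FIRST(C)={a,b}
pass 2: — fixpoint
  FIRST(S)={a,b}  FIRST(A)={a}  FIRST(B)={b}  FIRST(C)={a,b}

FIRST(S) = ["a", "b"]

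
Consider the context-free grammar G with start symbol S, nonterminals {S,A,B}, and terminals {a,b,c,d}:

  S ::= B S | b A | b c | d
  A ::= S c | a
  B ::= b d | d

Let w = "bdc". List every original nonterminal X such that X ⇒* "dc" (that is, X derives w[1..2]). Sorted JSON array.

Convert to CNF:
  S -> B S | T1 A | T1 T0 | d
  A -> S T0 | a
  B -> T1 T2 | d
  T0 -> c
  T1 -> b
  T2 -> d

Fill CYK table bottom-up — only the sub-triangle for w[1..2]:
  [1..1]={B,S,T2}  "d"  orig:{B,S}
  [2..2]={T0}  "c"  orig:{}
  [1..2]={A}  "dc"

Original NTs in T[1,2] deriving "dc": ["A"]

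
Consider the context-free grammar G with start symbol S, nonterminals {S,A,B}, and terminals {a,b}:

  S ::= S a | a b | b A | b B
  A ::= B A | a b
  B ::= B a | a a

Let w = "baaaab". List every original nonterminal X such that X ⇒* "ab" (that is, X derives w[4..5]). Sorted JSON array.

CNF form of G:
  S -> S T0 | T0 T1 | T1 A | T1 B
  A -> B A | T0 T1
  B -> B T0 | T0 T0
  T0 -> a
  T1 -> b

Fill CYK table bottom-up (cells [i..j] with 4 ≤ i ≤ j ≤ 5 only):
  [4..4]={T0}  "a"  orig:{}
  [5..5]={T1}  "b"  orig:{}
  [4..5]={A,S}  "ab"

Original NTs in T[4,5] deriving "ab": ["A", "S"]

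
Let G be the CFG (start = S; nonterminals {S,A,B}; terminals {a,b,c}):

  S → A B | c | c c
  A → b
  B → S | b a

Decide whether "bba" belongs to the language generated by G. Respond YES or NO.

CNF form of G:
  S -> A B | T2 T2 | c
  A -> b
  B -> A B | T0 T1 | T2 T2 | c
  T0 -> b
  T1 -> a
  T2 -> c

CYK fill:
  [0..0]={A,T0}  "b"  orig:{A}
  [1..1]={A,T0}  "b"  orig:{A}
  [2..2]={T1}  "a"  orig:{}
  [0..1]=∅  "bb"
  [1..2]={B}  "ba"
  [0..2]={B,S}  "bba"

S ∈ T[0,2] ⇒ YES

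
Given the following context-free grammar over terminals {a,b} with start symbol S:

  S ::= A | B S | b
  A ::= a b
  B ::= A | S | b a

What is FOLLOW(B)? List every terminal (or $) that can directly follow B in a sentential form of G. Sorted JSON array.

FIRST sets, iterate to fixpoint:
[1]
  A via A→a b: +{a}
  B via B→A: +{a}
  B via B→b a: +{b}
  S via S→A: +{a}
  S via S→B S: +{b}
  FIRST[S]={a,b}  FIRST[A]={a}  FIRST[B]={a,b}
[2] (no change)
  FIRST[S]={a,b}  FIRST[A]={a}  FIRST[B]={a,b}

Compute FOLLOW by fixpoint:
seed FOLLOW(S) with $
pass 1:
  S→A: FOLLOW(A) ⊇ FOLLOW(S) ⊇ {$}; new: +{$}
  S→B S: FOLLOW(B) ⊇ FIRST(S) = {a,b}; new: +{a,b}
  FOLLOW[S]={$}  FOLLOW[A]={$}  FOLLOW[B]={a,b}
pass 2:
  B→A: FOLLOW(A) ⊇ FOLLOW(B) ⊇ {a,b}; new: +{a,b}
  B→S: FOLLOW(S) ⊇ FOLLOW(B) ⊇ {a,b}; new: +{a,b}
  FOLLOW[S]={$,a,b}  FOLLOW[A]={$,a,b}  FOLLOW[B]={a,b}
pass 3: — fixpoint
  FOLLOW[S]={$,a,b}  FOLLOW[A]={$,a,b}  FOLLOW[B]={a,b}

FOLLOW(B) = ["a", "b"]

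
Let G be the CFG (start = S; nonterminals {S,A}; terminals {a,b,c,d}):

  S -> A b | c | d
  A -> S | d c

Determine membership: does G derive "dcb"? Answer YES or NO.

Convert to CNF:
  S -> A T0 | c | d
  A -> A T0 | T1 T2 | c | d
  T0 -> b
  T1 -> d
  T2 -> c

CYK fill:
  T[0,0] 'd' = {A,S,T1}  orig:{A,S}
  T[1,1] 'c' = {A,S,T2}  orig:{A,S}
  T[2,2] 'b' = {T0}  orig:{}
  T[0,1] 'dc' = {A}
  T[1,2] 'cb' = {A,S}
  T[0,2] 'dcb' = {A,S}

S ∈ T[0,2] ⇒ YES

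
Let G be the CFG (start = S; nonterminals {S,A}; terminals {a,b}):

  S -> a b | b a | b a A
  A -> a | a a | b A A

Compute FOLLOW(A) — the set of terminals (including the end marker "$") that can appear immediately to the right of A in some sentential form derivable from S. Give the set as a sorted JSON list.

FIRST sets, iterate to fixpoint:
iter 1:
  A via A→a: +{a}
  A via A→b A A: +{b}
  S via S→a b: +{a}
  S via S→b a: +{b}
  FIRST(S)={a,b}  FIRST(A)={a,b}
iter 2: (stable)
  FIRST(S)={a,b}  FIRST(A)={a,b}

FOLLOW sets:
FOLLOW(S) := {$}
round 1:
  A→b A A: FOLLOW(A) ⊇ FIRST(A) = {a,b}; new: +{a,b}
  S→b a A: FOLLOW(A) ⊇ FOLLOW(S) ⊇ {$}; new: +{$}
  S: {$}  A: {$,a,b}
round 2: (stable)
  S: {$}  A: {$,a,b}

FOLLOW(A) = ["$", "a", "b"]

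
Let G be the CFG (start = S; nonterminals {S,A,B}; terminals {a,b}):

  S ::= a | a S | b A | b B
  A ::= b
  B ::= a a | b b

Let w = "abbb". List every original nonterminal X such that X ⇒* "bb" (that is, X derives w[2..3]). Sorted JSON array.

CNF form of G:
  S -> T0 S | T1 A | T1 B | a
  A -> b
  B -> T0 T0 | T1 T1
  T0 -> a
  T1 -> b

CYK fill — only the sub-triangle for w[2..3]:
  cell(2,2) b: {A,T1}  orig:{A}
  cell(3,3) b: {A,T1}  orig:{A}
  cell(2,3) bb: {B,S}

Original NTs in T[2,3] deriving "bb": ["B", "S"]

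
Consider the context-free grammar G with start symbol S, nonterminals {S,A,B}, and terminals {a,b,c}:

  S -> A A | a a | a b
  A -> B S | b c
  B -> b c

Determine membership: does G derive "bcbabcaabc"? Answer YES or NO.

Convert to CNF:
  S -> A A | T2 T0 | T2 T2
  A -> B S | T0 T1
  B -> T0 T1
  T0 -> b
  T1 -> c
  T2 -> a

CYK table (by increasing span):
  T[0,0] 'b' = {T0}  orig:{}
  T[1,1] 'c' = {T1}  orig:{}
  T[2,2] 'b' = {T0}  orig:{}
  T[3,3] 'a' = {T2}  orig:{}
  T[4,4] 'b' = {T0}  orig:{}
  T[5,5] 'c' = {T1}  orig:{}
  T[6,6] 'a' = {T2}  orig:{}
  T[7,7] 'a' = {T2}  orig:{}
  T[8,8] 'b' = {T0}  orig:{}
  T[9,9] 'c' = {T1}  orig:{}
  T[0,1] 'bc' = {A,B}
  T[1,2] 'cb' = ∅
  T[2,3] 'ba' = ∅
  T[3,4] 'ab' = {S}
  T[4,5] 'bc' = {A,B}
  T[5,6] 'ca' = ∅
  T[6,7] 'aa' = {S}
  T[7,8] 'ab' = {S}
  T[8,9] 'bc' = {A,B}
  T[0,2] 'bcb' = ∅
  T[1,3] 'cba' = ∅
  T[2,4] 'bab' = ∅
  T[3,5] 'abc' = ∅
  T[4,6] 'bca' = ∅
  T[5,7] 'caa' = ∅
  T[6,8] 'aab' = ∅
  T[7,9] 'abc' = ∅
  T[0,3] 'bcba' = ∅
  T[1,4] 'cbab' = ∅
  T[2,5] 'babc' = ∅
  T[3,6] 'abca' = ∅
  T[4,7] 'bcaa' = {A}
  T[5,8] 'caab' = ∅
  T[6,9] 'aabc' = ∅
  T[0,4] 'bcbab' = ∅
  T[1,5] 'cbabc' = ∅
  T[2,6] 'babca' = ∅
  T[3,7] 'abcaa' = ∅
  T[4,8] 'bcaab' = ∅
  T[5,9] 'caabc' = ∅
  T[0,5] 'bcbabc' = ∅
  T[1,6] 'cbabca' = ∅
  T[2,7] 'babcaa' = ∅
  T[3,8] 'abcaab' = ∅
  T[4,9] 'bcaabc' = {S}
  T[0,6] 'bcbabca' = ∅
  T[1,7] 'cbabcaa' = ∅
  T[2,8] 'babcaab' = ∅
  T[3,9] 'abcaabc' = ∅
  T[0,7] 'bcbabcaa' = ∅
  T[1,8] 'cbabcaab' = ∅
  T[2,9] 'babcaabc' = ∅
  T[0,8] 'bcbabcaab' = ∅
  T[1,9] 'cbabcaabc' = ∅
  T[0,9] 'bcbabcaabc' = ∅

S ∉ T[0,9] ⇒ NO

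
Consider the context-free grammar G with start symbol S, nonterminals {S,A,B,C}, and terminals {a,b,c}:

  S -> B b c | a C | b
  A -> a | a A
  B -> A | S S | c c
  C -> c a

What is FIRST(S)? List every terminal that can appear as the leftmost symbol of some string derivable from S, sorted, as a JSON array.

FIRST iteration:
iter 1:
  A via A→a: +{a}
  B via B→A: +{a}
  B via B→c c: +{c}
  C via C→c a: +{c}
  S via S→B b c: +{a,c}
  S via S→b: +{b}
  FIRST(S)={a,b,c}  FIRST(A)={a}  FIRST(B)={a,c}  FIRST(C)={c}
iter 2:
  B via B→S S: +{b}
  FIRST(S)={a,b,c}  FIRST(A)={a}  FIRST(B)={a,b,c}  FIRST(C)={c}
iter 3: (no change)
  FIRST(S)={a,b,c}  FIRST(A)={a}  FIRST(B)={a,b,c}  FIRST(C)={c}

FIRST(S) = ["a", "b", "c"]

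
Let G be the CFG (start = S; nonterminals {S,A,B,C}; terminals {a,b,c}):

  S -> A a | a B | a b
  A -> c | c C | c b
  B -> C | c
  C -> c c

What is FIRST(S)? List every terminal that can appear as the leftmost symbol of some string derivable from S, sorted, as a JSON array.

Compute FIRST by fixpoint:
iter 1:
  A via A→c: +{c}
  B via B→c: +{c}
  C via C→c c: +{c}
  S via S→A a: +{c}
  S via S→a B: +{a}
  FIRST(S)={a,c}  FIRST(A)={c}  FIRST(B)={c}  FIRST(C)={c}
iter 2: — fixpoint
  FIRST(S)={a,c}  FIRST(A)={c}  FIRST(B)={c}  FIRST(C)={c}

FIRST(S) = ["a", "c"]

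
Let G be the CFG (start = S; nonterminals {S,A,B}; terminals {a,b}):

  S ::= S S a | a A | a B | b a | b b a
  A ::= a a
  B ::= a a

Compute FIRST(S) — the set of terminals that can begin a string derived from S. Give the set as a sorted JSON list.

FIRST iteration:
iter 1:
  A via A→a a: +{a}
  B via B→a a: +{a}
  S via S→a A: +{a}
  S via S→b a: +{b}
  FIRST[S]={a,b}  FIRST[A]={a}  FIRST[B]={a}
iter 2: (no change)
  FIRST[S]={a,b}  FIRST[A]={a}  FIRST[B]={a}

FIRST(S) = ["a", "b"]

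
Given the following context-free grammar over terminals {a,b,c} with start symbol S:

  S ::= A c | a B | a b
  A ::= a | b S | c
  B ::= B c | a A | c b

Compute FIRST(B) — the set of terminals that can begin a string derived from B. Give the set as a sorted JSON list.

Compute FIRST by fixpoint:
pass 1:
  A via A→a: +{a}
  A via A→b S: +{b}
  A via A→c: +{c}
  B via B→a A: +{a}
  B via B→c b: +{c}
  S via S→A c: +{a,b,c}
  FIRST[S]={a,b,c}  FIRST[A]={a,b,c}  FIRST[B]={a,c}
pass 2: (stable)
  FIRST[S]={a,b,c}  FIRST[A]={a,b,c}  FIRST[B]={a,c}

FIRST(B) = ["a", "c"]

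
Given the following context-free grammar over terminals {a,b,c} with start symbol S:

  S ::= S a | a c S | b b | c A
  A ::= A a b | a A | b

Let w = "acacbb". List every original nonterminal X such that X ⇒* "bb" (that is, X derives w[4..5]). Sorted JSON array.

Convert to CNF:
  S -> S T0 | T0 X4 | T1 T1 | T2 A
  A -> A X3 | T0 A | b
  T0 -> a
  T1 -> b
  T2 -> c
  X3 -> T0 T1
  X4 -> T2 S

CYK table (by increasing span) (cells [i..j] with 4 ≤ i ≤ j ≤ 5 only):
  cell(4,4) b: {A,T1}  orig:{A}
  cell(5,5) b: {A,T1}  orig:{A}
  cell(4,5) bb: {S}

Original NTs in T[4,5] deriving "bb": ["S"]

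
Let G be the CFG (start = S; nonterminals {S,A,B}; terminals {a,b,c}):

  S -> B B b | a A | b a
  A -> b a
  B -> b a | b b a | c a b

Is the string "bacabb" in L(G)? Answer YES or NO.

CNF form of G:
  S -> B X5 | T0 T1 | T1 A
  A -> T0 T1
  B -> T0 T1 | T0 X3 | T2 X4
  T0 -> b
  T1 -> a
  T2 -> c
  X3 -> T0 T1
  X4 -> T1 T0
  X5 -> B T0

CYK table (by increasing span):
  cell(0,0) b: {T0}  orig:{}
  cell(1,1) a: {T1}  orig:{}
  cell(2,2) c: {T2}  orig:{}
  cell(3,3) a: {T1}  orig:{}
  cell(4,4) b: {T0}  orig:{}
  cell(5,5) b: {T0}  orig:{}
  cell(0,1) ba: {A,B,S,X3}  orig:{A,B,S}
  cell(1,2) ac: ∅
  cell(2,3) ca: ∅
  cell(3,4) ab: {X4}  orig:{}
  cell(4,5) bb: ∅
  cell(0,2) bac: ∅
  cell(1,3) aca: ∅
  cell(2,4) cab: {B}
  cell(3,5) abb: ∅
  cell(0,3) baca: ∅
  cell(1,4) acab: ∅
  cell(2,5) cabb: {X5}  orig:{}
  cell(0,4) bacab: ∅
  cell(1,5) acabb: ∅
  cell(0,5) bacabb: {S}

S ∈ T[0,5] ⇒ YES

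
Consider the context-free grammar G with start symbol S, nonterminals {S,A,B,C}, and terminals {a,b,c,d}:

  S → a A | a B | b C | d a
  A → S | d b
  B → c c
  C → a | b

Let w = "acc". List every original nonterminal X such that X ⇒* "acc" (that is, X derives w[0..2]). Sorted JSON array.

Convert to CNF:
  S -> T0 A | T0 B | T1 C | T2 T0
  A -> T0 A | T0 B | T1 C | T2 T0 | T2 T1
  B -> T3 T3
  C -> a | b
  T0 -> a
  T1 -> b
  T2 -> d
  T3 -> c

Fill CYK table bottom-up — only the sub-triangle for w[0..2]:
  [0..0]={C,T0}  "a"  orig:{C}
  [1..1]={T3}  "c"  orig:{}
  [2..2]={T3}  "c"  orig:{}
  [0..1]=∅  "ac"
  [1..2]={B}  "cc"
  [0..2]={A,S}  "acc"

Original NTs in T[0,2] deriving "acc": ["A", "S"]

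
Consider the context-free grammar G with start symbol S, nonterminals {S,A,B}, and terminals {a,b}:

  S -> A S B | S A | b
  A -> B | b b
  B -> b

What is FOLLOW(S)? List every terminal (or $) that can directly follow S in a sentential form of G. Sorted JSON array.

FIRST sets, iterate to fixpoint:
pass 1:
  A via A→b b: +{b}
  B via B→b: +{b}
  S via S→A S B: +{b}
  S: {b}  A: {b}  B: {b}
pass 2: done
  S: {b}  A: {b}  B: {b}

FOLLOW sets:
seed FOLLOW(S) with $
round 1:
  S→A S B: FOLLOW(A) ⊇ FIRST(S) = {b}; new: +{b}
  S→A S B: FOLLOW(S) ⊇ FIRST(B) = {b}; new: +{b}
  S→A S B: FOLLOW(B) ⊇ FOLLOW(S) ⊇ {$,b}; new: +{$,b}
  S→S A: FOLLOW(A) ⊇ FOLLOW(S) ⊇ {$,b}; new: +{$}
  FOLLOW[S]={$,b}  FOLLOW[A]={$,b}  FOLLOW[B]={$,b}
round 2: done
  FOLLOW[S]={$,b}  FOLLOW[A]={$,b}  FOLLOW[B]={$,b}

FOLLOW(S) = ["$", "b"]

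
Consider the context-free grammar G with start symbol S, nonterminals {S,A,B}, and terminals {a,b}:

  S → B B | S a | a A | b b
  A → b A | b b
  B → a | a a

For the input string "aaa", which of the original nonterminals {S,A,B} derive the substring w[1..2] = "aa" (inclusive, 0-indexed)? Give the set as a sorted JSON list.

Convert to CNF:
  S -> B B | S T1 | T0 T0 | T1 A
  A -> T0 A | T0 T0
  B -> T1 T1 | a
  T0 -> b
  T1 -> a

CYK fill, restricted to cells inside w[1..2]:
  [1..1]={B,T1}  "a"  orig:{B}
  [2..2]={B,T1}  "a"  orig:{B}
  [1..2]={B,S}  "aa"

Original NTs in T[1,2] deriving "aa": ["B", "S"]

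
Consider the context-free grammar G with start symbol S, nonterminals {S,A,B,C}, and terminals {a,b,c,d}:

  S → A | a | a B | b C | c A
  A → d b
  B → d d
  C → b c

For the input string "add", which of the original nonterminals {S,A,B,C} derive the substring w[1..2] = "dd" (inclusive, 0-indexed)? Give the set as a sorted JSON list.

CNF form of G:
  S -> T0 T1 | T1 C | T2 A | T3 B | a
  A -> T0 T1
  B -> T0 T0
  C -> T1 T2
  T0 -> d
  T1 -> b
  T2 -> c
  T3 -> a

CYK fill (cells [i..j] with 1 ≤ i ≤ j ≤ 2 only):
  cell(1,1) d: {T0}  orig:{}
  cell(2,2) d: {T0}  orig:{}
  cell(1,2) dd: {B}

Original NTs in T[1,2] deriving "dd": ["B"]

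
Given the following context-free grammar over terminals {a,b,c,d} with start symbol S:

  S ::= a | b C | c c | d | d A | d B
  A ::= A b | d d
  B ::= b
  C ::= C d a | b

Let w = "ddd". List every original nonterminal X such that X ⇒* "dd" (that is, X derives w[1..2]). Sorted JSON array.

CNF form of G:
  S -> T0 C | T1 A | T1 B | T3 T3 | a | d
  A -> A T0 | T1 T1
  B -> b
  C -> C X4 | b
  T0 -> b
  T1 -> d
  T2 -> a
  T3 -> c
  X4 -> T1 T2

CYK table (by increasing span), restricted to cells inside w[1..2]:
  [1..1]={S,T1}  "d"  orig:{S}
  [2..2]={S,T1}  "d"  orig:{S}
  [1..2]={A}  "dd"

Original NTs in T[1,2] deriving "dd": ["A"]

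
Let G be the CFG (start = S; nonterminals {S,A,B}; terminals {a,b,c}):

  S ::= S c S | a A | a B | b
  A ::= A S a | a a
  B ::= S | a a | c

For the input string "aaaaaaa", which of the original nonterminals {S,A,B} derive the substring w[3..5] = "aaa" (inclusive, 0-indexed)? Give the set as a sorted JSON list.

Convert to CNF:
  S -> S X4 | T0 A | T0 B | b
  A -> A X2 | T0 T0
  B -> S X3 | T0 A | T0 B | T0 T0 | b | c
  T0 -> a
  T1 -> c
  X2 -> S T0
  X3 -> T1 S
  X4 -> T1 S

CYK table (by increasing span) (cells [i..j] with 3 ≤ i ≤ j ≤ 5 only):
  [3..3]={T0}  "a"  orig:{}
  [4..4]={T0}  "a"  orig:{}
  [5..5]={T0}  "a"  orig:{}
  [3..4]={A,B}  "aa"
  [4..5]={A,B}  "aa"
  [3..5]={B,S}  "aaa"

Original NTs in T[3,5] deriving "aaa": ["B", "S"]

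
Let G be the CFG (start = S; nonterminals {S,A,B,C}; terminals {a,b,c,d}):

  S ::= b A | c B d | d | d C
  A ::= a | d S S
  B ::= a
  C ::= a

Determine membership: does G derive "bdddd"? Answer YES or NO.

Convert to CNF:
  S -> T0 C | T1 A | T2 X4 | d
  A -> T0 X3 | a
  B -> a
  C -> a
  T0 -> d
  T1 -> b
  T2 -> c
  X3 -> S S
  X4 -> B T0

CYK table (by increasing span):
  T[0,0] 'b' = {T1}  orig:{}
  T[1,1] 'd' = {S,T0}  orig:{S}
  T[2,2] 'd' = {S,T0}  orig:{S}
  T[3,3] 'd' = {S,T0}  orig:{S}
  T[4,4] 'd' = {S,T0}  orig:{S}
  T[0,1] 'bd' = ∅
  T[1,2] 'dd' = {X3}  orig:{}
  T[2,3] 'dd' = {X3}  orig:{}
  T[3,4] 'dd' = {X3}  orig:{}
  T[0,2] 'bdd' = ∅
  T[1,3] 'ddd' = {A}
  T[2,4] 'ddd' = {A}
  T[0,3] 'bddd' = {S}
  T[1,4] 'dddd' = ∅
  T[0,4] 'bdddd' = {X3}  orig:{}

S ∉ T[0,4] ⇒ NO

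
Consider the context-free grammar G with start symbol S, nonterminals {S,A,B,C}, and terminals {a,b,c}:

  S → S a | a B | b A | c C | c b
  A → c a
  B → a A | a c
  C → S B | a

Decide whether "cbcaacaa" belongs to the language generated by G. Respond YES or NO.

Convert to CNF:
  S -> S T1 | T0 C | T0 T2 | T1 B | T2 A
  A -> T0 T1
  B -> T1 A | T1 T0
  C -> S B | a
  T0 -> c
  T1 -> a
  T2 -> b

Fill CYK table bottom-up:
  T[0,0] 'c' = {T0}  orig:{}
  T[1,1] 'b' = {T2}  orig:{}
  T[2,2] 'c' = {T0}  orig:{}
  T[3,3] 'a' = {C,T1}  orig:{C}
  T[4,4] 'a' = {C,T1}  orig:{C}
  T[5,5] 'c' = {T0}  orig:{}
  T[6,6] 'a' = {C,T1}  orig:{C}
  T[7,7] 'a' = {C,T1}  orig:{C}
  T[0,1] 'cb' = {S}
  T[1,2] 'bc' = ∅
  T[2,3] 'ca' = {A,S}
  T[3,4] 'aa' = ∅
  T[4,5] 'ac' = {B}
  T[5,6] 'ca' = {A,S}
  T[6,7] 'aa' = ∅
  T[0,2] 'cbc' = ∅
  T[1,3] 'bca' = {S}
  T[2,4] 'caa' = {S}
  T[3,5] 'aac' = {S}
  T[4,6] 'aca' = {B}
  T[5,7] 'caa' = {S}
  T[0,3] 'cbca' = ∅
  T[1,4] 'bcaa' = {S}
  T[2,5] 'caac' = {C}
  T[3,6] 'aaca' = {S}
  T[4,7] 'acaa' = ∅
  T[0,4] 'cbcaa' = ∅
  T[1,5] 'bcaac' = {C}
  T[2,6] 'caaca' = {C}
  T[3,7] 'aacaa' = {S}
  T[0,5] 'cbcaac' = {S}
  T[1,6] 'bcaaca' = {C}
  T[2,7] 'caacaa' = ∅
  T[0,6] 'cbcaaca' = {S}
  T[1,7] 'bcaacaa' = ∅
  T[0,7] 'cbcaacaa' = {S}

S ∈ T[0,7] ⇒ YES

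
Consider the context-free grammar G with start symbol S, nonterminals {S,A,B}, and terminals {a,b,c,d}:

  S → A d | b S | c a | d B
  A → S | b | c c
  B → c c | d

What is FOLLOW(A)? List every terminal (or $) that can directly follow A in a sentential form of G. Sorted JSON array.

Compute FIRST by fixpoint:
iter 1:
  A via A→b: +{b}
  A via A→c c: +{c}
  B via B→c c: +{c}
  B via B→d: +{d}
  S via S→A d: +{b,c}
  S via S→d B: +{d}
  S: {b,c,d}  A: {b,c}  B: {c,d}
iter 2:
  A via A→S: +{d}
  S: {b,c,d}  A: {b,c,d}  B: {c,d}
iter 3: — fixpoint
  S: {b,c,d}  A: {b,c,d}  B: {c,d}

Compute FOLLOW by fixpoint:
seed FOLLOW(S) with $
iter 1:
  S→A d: FOLLOW(A) ⊇ FIRST(d) = {d}; new: +{d}
  S→d B: FOLLOW(B) ⊇ FOLLOW(S) ⊇ {$}; new: +{$}
  FOLLOW[S]={$}  FOLLOW[A]={d}  FOLLOW[B]={$}
iter 2:
  A→S: FOLLOW(S) ⊇ FOLLOW(A) ⊇ {d}; new: +{d}
  S→d B: FOLLOW(B) ⊇ FOLLOW(S) ⊇ {$,d}; new: +{d}
  FOLLOW[S]={$,d}  FOLLOW[A]={d}  FOLLOW[B]={$,d}
iter 3: — fixpoint
  FOLLOW[S]={$,d}  FOLLOW[A]={d}  FOLLOW[B]={$,d}

FOLLOW(A) = ["d"]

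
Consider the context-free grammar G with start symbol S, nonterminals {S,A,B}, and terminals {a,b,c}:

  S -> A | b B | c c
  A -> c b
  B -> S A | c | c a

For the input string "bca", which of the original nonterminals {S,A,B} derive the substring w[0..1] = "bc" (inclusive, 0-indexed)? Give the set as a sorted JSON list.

Convert to CNF:
  S -> T0 T0 | T0 T1 | T1 B
  A -> T0 T1
  B -> S A | T0 T2 | c
  T0 -> c
  T1 -> b
  T2 -> a

Fill CYK table bottom-up — only the sub-triangle for w[0..1]:
  T[0,0] 'b' = {T1}  orig:{}
  T[1,1] 'c' = {B,T0}  orig:{B}
  T[0,1] 'bc' = {S}

Original NTs in T[0,1] deriving "bc": ["S"]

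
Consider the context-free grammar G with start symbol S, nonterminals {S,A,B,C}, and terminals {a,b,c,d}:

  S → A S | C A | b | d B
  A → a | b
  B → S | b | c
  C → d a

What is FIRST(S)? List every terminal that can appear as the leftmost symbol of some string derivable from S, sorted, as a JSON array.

FIRST sets, iterate to fixpoint:
pass 1:
  A via A→a: +{a}
  A via A→b: +{b}
  B via B→b: +{b}
  B via B→c: +{c}
  C via C→d a: +{d}
  S via S→A S: +{a,b}
  S via S→C A: +{d}
  S: {a,b,d}  A: {a,b}  B: {b,c}  C: {d}
pass 2:
  B via B→S: +{a,d}
  S: {a,b,d}  A: {a,b}  B: {a,b,c,d}  C: {d}
pass 3: (stable)
  S: {a,b,d}  A: {a,b}  B: {a,b,c,d}  C: {d}

FIRST(S) = ["a", "b", "d"]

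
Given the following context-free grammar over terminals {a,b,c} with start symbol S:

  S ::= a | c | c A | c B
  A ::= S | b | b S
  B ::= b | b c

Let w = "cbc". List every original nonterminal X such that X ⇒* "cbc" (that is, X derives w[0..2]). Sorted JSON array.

Convert to CNF:
  S -> T1 A | T1 B | a | c
  A -> T0 S | T1 A | T1 B | a | b | c
  B -> T0 T1 | b
  T0 -> b
  T1 -> c

CYK table (by increasing span) — only the sub-triangle for w[0..2]:
  cell(0,0) c: {A,S,T1}  orig:{A,S}
  cell(1,1) b: {A,B,T0}  orig:{A,B}
  cell(2,2) c: {A,S,T1}  orig:{A,S}
  cell(0,1) cb: {A,S}
  cell(1,2) bc: {A,B}
  cell(0,2) cbc: {A,S}

Original NTs in T[0,2] deriving "cbc": ["A", "S"]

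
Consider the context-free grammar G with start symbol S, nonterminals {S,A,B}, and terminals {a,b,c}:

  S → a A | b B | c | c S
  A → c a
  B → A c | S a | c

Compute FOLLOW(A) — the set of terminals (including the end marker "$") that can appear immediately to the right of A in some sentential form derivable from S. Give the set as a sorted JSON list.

Compute FIRST by fixpoint:
round 1:
  A via A→c a: +{c}
  B via B→A c: +{c}
  S via S→a A: +{a}
  S via S→b B: +{b}
  S via S→c: +{c}
  FIRST(S)={a,b,c}  FIRST(A)={c}  FIRST(B)={c}
round 2:
  B via B→S a: +{a,b}
  FIRST(S)={a,b,c}  FIRST(A)={c}  FIRST(B)={a,b,c}
round 3: done
  FIRST(S)={a,b,c}  FIRST(A)={c}  FIRST(B)={a,b,c}

Compute FOLLOW by fixpoint:
seed FOLLOW(S) with $
iter 1:
  B→A c: FOLLOW(A) ⊇ FIRST(c) = {c}; new: +{c}
  B→S a: FOLLOW(S) ⊇ FIRST(a) = {a}; new: +{a}
  S→a A: FOLLOW(A) ⊇ FOLLOW(S) ⊇ {$,a}; new: +{$,a}
  S→b B: FOLLOW(B) ⊇ FOLLOW(S) ⊇ {$,a}; new: +{$,a}
  FOLLOW(S)={$,a}  FOLLOW(A)={$,a,c}  FOLLOW(B)={$,a}
iter 2: (no change)
  FOLLOW(S)={$,a}  FOLLOW(A)={$,a,c}  FOLLOW(B)={$,a}

FOLLOW(A) = ["$", "a", "c"]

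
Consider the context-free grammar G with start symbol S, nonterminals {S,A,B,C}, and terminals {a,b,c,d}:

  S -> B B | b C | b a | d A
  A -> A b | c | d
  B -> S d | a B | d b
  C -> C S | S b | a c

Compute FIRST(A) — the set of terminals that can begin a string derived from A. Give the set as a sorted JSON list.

FIRST sets, iterate to fixpoint:
[1]
  A via A→c: +{c}
  A via A→d: +{d}
  B via B→a B: +{a}
  B via B→d b: +{d}
  C via C→a c: +{a}
  S via S→B B: +{a,d}
  S via S→b C: +{b}
  FIRST(S)={a,b,d}  FIRST(A)={c,d}  FIRST(B)={a,d}  FIRST(C)={a}
[2]
  B via B→S d: +{b}
  C via C→S b: +{b,d}
  FIRST(S)={a,b,d}  FIRST(A)={c,d}  FIRST(B)={a,b,d}  FIRST(C)={a,b,d}
[3] — fixpoint
  FIRST(S)={a,b,d}  FIRST(A)={c,d}  FIRST(B)={a,b,d}  FIRST(C)={a,b,d}

FIRST(A) = ["c", "d"]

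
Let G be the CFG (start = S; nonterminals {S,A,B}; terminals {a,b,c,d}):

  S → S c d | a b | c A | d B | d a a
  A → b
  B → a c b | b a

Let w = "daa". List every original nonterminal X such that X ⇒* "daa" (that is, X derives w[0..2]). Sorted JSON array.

Convert to CNF:
  S -> S X5 | T0 T2 | T1 A | T3 B | T3 X6
  A -> b
  B -> T0 X4 | T2 T0
  T0 -> a
  T1 -> c
  T2 -> b
  T3 -> d
  X4 -> T1 T2
  X5 -> T1 T3
  X6 -> T0 T0

CYK fill, restricted to cells inside w[0..2]:
  T[0,0] 'd' = {T3}  orig:{}
  T[1,1] 'a' = {T0}  orig:{}
  T[2,2] 'a' = {T0}  orig:{}
  T[0,1] 'da' = ∅
  T[1,2] 'aa' = {X6}  orig:{}
  T[0,2] 'daa' = {S}

Original NTs in T[0,2] deriving "daa": ["S"]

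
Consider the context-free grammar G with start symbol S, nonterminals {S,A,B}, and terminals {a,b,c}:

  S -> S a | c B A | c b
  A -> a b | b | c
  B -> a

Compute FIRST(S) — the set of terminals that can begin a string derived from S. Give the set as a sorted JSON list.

FIRST iteration:
iter 1:
  A via A→a b: +{a}
  A via A→b: +{b}
  A via A→c: +{c}
  B via B→a: +{a}
  S via S→c B A: +{c}
  FIRST[S]={c}  FIRST[A]={a,b,c}  FIRST[B]={a}
iter 2: (no change)
  FIRST[S]={c}  FIRST[A]={a,b,c}  FIRST[B]={a}

FIRST(S) = ["c"]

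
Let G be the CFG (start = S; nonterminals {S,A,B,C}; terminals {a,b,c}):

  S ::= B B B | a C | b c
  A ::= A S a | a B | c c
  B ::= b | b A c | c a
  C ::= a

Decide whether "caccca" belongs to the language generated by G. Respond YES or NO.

CNF form of G:
  S -> B X5 | T0 C | T2 T1
  A -> A X3 | T0 B | T1 T1
  B -> T1 T0 | T2 X4 | b
  C -> a
  T0 -> a
  T1 -> c
  T2 -> b
  X3 -> S T0
  X4 -> A T1
  X5 -> B B

Fill CYK table bottom-up:
  [0..0]={T1}  "c"  orig:{}
  [1..1]={C,T0}  "a"  orig:{C}
  [2..2]={T1}  "c"  orig:{}
  [3..3]={T1}  "c"  orig:{}
  [4..4]={T1}  "c"  orig:{}
  [5..5]={C,T0}  "a"  orig:{C}
  [0..1]={B}  "ca"
  [1..2]=∅  "ac"
  [2..3]={A}  "cc"
  [3..4]={A}  "cc"
  [4..5]={B}  "ca"
  [0..2]=∅  "cac"
  [1..3]=∅  "acc"
  [2..4]={X4}  "ccc"  orig:{}
  [3..5]=∅  "cca"
  [0..3]=∅  "cacc"
  [1..4]=∅  "accc"
  [2..5]=∅  "ccca"
  [0..4]=∅  "caccc"
  [1..5]=∅  "accca"
  [0..5]=∅  "caccca"

S ∉ T[0,5] ⇒ NO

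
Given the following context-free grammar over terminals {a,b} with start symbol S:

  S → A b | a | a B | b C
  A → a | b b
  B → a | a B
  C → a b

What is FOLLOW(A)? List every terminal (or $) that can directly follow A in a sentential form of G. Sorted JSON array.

FIRST iteration:
pass 1:
  A via A→a: +{a}
  A via A→b b: +{b}
  B via B→a: +{a}
  C via C→a b: +{a}
  S via S→A b: +{a,b}
  S: {a,b}  A: {a,b}  B: {a}  C: {a}
pass 2: done
  S: {a,b}  A: {a,b}  B: {a}  C: {a}

FOLLOW iteration:
initialize: $ ∈ FOLLOW(S)
pass 1:
  S→A b: FOLLOW(A) ⊇ FIRST(b) = {b}; new: +{b}
  S→a B: FOLLOW(B) ⊇ FOLLOW(S) ⊇ {$}; new: +{$}
  S→b C: FOLLOW(C) ⊇ FOLLOW(S) ⊇ {$}; new: +{$}
  S: {$}  A: {b}  B: {$}  C: {$}
pass 2: done
  S: {$}  A: {b}  B: {$}  C: {$}

FOLLOW(A) = ["b"]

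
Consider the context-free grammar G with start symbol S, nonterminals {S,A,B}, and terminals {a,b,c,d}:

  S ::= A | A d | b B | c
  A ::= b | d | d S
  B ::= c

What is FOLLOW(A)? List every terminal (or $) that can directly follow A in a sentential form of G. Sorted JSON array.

Compute FIRST by fixpoint:
round 1:
  A via A→b: +{b}
  A via A→d: +{d}
  B via B→c: +{c}
  S via S→A: +{b,d}
  S via S→c: +{c}
  FIRST(S)={b,c,d}  FIRST(A)={b,d}  FIRST(B)={c}
round 2: (stable)
  FIRST(S)={b,c,d}  FIRST(A)={b,d}  FIRST(B)={c}

FOLLOW iteration:
FOLLOW(S) := {$}
round 1:
  S→A: FOLLOW(A) ⊇ FOLLOW(S) ⊇ {$}; new: +{$}
  S→A d: FOLLOW(A) ⊇ FIRST(d) = {d}; new: +{d}
  S→b B: FOLLOW(B) ⊇ FOLLOW(S) ⊇ {$}; new: +{$}
  FOLLOW[S]={$}  FOLLOW[A]={$,d}  FOLLOW[B]={$}
round 2:
  A→d S: FOLLOW(S) ⊇ FOLLOW(A) ⊇ {$,d}; new: +{d}
  S→b B: FOLLOW(B) ⊇ FOLLOW(S) ⊇ {$,d}; new: +{d}
  FOLLOW[S]={$,d}  FOLLOW[A]={$,d}  FOLLOW[B]={$,d}
round 3: done
  FOLLOW[S]={$,d}  FOLLOW[A]={$,d}  FOLLOW[B]={$,d}

FOLLOW(A) = ["$", "d"]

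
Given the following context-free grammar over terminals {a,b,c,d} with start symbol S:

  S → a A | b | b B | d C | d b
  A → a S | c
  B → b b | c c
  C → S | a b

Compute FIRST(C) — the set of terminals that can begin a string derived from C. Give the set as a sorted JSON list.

FIRST iteration:
iter 1:
  A via A→a S: +{a}
  A via A→c: +{c}
  B via B→b b: +{b}
  B via B→c c: +{c}
  C via C→a b: +{a}
  S via S→a A: +{a}
  S via S→b: +{b}
  S via S→d C: +{d}
  FIRST(S)={a,b,d}  FIRST(A)={a,c}  FIRST(B)={b,c}  FIRST(C)={a}
iter 2:
  C via C→S: +{b,d}
  FIRST(S)={a,b,d}  FIRST(A)={a,c}  FIRST(B)={b,c}  FIRST(C)={a,b,d}
iter 3: (stable)
  FIRST(S)={a,b,d}  FIRST(A)={a,c}  FIRST(B)={b,c}  FIRST(C)={a,b,d}

FIRST(C) = ["a", "b", "d"]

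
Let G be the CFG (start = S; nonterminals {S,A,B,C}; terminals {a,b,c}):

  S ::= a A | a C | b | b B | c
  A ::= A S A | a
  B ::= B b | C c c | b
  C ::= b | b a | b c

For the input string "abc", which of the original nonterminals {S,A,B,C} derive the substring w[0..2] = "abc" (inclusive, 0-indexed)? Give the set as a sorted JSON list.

Convert to CNF:
  S -> T0 B | T2 A | T2 C | b | c
  A -> A X3 | a
  B -> B T0 | C X4 | b
  C -> T0 T1 | T0 T2 | b
  T0 -> b
  T1 -> c
  T2 -> a
  X3 -> S A
  X4 -> T1 T1

Fill CYK table bottom-up (cells [i..j] with 0 ≤ i ≤ j ≤ 2 only):
  [0..0]={A,T2}  "a"  orig:{A}
  [1..1]={B,C,S,T0}  "b"  orig:{B,C,S}
  [2..2]={S,T1}  "c"  orig:{S}
  [0..1]={S}  "ab"
  [1..2]={C}  "bc"
  [0..2]={S}  "abc"

Original NTs in T[0,2] deriving "abc": ["S"]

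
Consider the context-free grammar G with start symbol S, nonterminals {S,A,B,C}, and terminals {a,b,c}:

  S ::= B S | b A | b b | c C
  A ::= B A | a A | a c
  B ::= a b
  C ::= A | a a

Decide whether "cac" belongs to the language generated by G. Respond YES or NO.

CNF form of G:
  S -> B S | T1 C | T2 A | T2 T2
  A -> B A | T0 A | T0 T1
  B -> T0 T2
  C -> B A | T0 A | T0 T0 | T0 T1
  T0 -> a
  T1 -> c
  T2 -> b

CYK table (by increasing span):
  T[0,0] 'c' = {T1}  orig:{}
  T[1,1] 'a' = {T0}  orig:{}
  T[2,2] 'c' = {T1}  orig:{}
  T[0,1] 'ca' = ∅
  T[1,2] 'ac' = {A,C}
  T[0,2] 'cac' = {S}

S ∈ T[0,2] ⇒ YES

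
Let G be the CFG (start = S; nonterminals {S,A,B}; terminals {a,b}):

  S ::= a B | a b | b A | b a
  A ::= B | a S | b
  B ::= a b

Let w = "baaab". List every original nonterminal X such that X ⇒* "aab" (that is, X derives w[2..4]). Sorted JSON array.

CNF form of G:
  S -> T0 B | T0 T1 | T1 A | T1 T0
  A -> T0 S | T0 T1 | b
  B -> T0 T1
  T0 -> a
  T1 -> b

CYK table (by increasing span), restricted to cells inside w[2..4]:
  cell(2,2) a: {T0}  orig:{}
  cell(3,3) a: {T0}  orig:{}
  cell(4,4) b: {A,T1}  orig:{A}
  cell(2,3) aa: ∅
  cell(3,4) ab: {A,B,S}
  cell(2,4) aab: {A,S}

Original NTs in T[2,4] deriving "aab": ["A", "S"]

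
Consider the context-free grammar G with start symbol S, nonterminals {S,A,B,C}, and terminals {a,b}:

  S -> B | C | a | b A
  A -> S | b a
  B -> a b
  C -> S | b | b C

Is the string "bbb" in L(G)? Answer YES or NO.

CNF form of G:
  S -> T0 T1 | T1 A | T1 C | a | b
  A -> T0 T1 | T1 A | T1 C | T1 T0 | a | b
  B -> T0 T1
  C -> T0 T1 | T1 A | T1 C | a | b
  T0 -> a
  T1 -> b

CYK table (by increasing span):
  cell(0,0) b: {A,C,S,T1}  orig:{A,C,S}
  cell(1,1) b: {A,C,S,T1}  orig:{A,C,S}
  cell(2,2) b: {A,C,S,T1}  orig:{A,C,S}
  cell(0,1) bb: {A,C,S}
  cell(1,2) bb: {A,C,S}
  cell(0,2) bbb: {A,C,S}

S ∈ T[0,2] ⇒ YES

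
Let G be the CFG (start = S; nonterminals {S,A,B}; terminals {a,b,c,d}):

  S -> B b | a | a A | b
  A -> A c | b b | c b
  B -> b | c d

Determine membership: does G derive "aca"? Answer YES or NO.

Convert to CNF:
  S -> B T1 | T3 A | a | b
  A -> A T0 | T0 T1 | T1 T1
  B -> T0 T2 | b
  T0 -> c
  T1 -> b
  T2 -> d
  T3 -> a

CYK fill:
  cell(0,0) a: {S,T3}  orig:{S}
  cell(1,1) c: {T0}  orig:{}
  cell(2,2) a: {S,T3}  orig:{S}
  cell(0,1) ac: ∅
  cell(1,2) ca: ∅
  cell(0,2) aca: ∅

S ∉ T[0,2] ⇒ NO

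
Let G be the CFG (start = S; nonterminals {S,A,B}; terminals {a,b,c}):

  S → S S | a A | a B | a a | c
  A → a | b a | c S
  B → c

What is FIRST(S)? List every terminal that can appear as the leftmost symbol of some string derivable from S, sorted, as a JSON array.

FIRST sets, iterate to fixpoint:
[1]
  A via A→a: +{a}
  A via A→b a: +{b}
  A via A→c S: +{c}
  B via B→c: +{c}
  S via S→a A: +{a}
  S via S→c: +{c}
  FIRST[S]={a,c}  FIRST[A]={a,b,c}  FIRST[B]={c}
[2] — fixpoint
  FIRST[S]={a,c}  FIRST[A]={a,b,c}  FIRST[B]={c}

FIRST(S) = ["a", "c"]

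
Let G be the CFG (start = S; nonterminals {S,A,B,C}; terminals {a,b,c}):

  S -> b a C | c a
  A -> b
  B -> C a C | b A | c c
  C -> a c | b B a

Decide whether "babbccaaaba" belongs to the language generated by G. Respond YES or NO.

CNF form of G:
  S -> T1 X5 | T2 T0
  A -> b
  B -> C X3 | T1 A | T2 T2
  C -> T0 T2 | T1 X4
  T0 -> a
  T1 -> b
  T2 -> c
  X3 -> T0 C
  X4 -> B T0
  X5 -> T0 C

CYK table (by increasing span):
  cell(0,0) b: {A,T1}  orig:{A}
  cell(1,1) a: {T0}  orig:{}
  cell(2,2) b: {A,T1}  orig:{A}
  cell(3,3) b: {A,T1}  orig:{A}
  cell(4,4) c: {T2}  orig:{}
  cell(5,5) c: {T2}  orig:{}
  cell(6,6) a: {T0}  orig:{}
  cell(7,7) a: {T0}  orig:{}
  cell(8,8) a: {T0}  orig:{}
  cell(9,9) b: {A,T1}  orig:{A}
  cell(10,10) a: {T0}  orig:{}
  cell(0,1) ba: ∅
  cell(1,2) ab: ∅
  cell(2,3) bb: {B}
  cell(3,4) bc: ∅
  cell(4,5) cc: {B}
  cell(5,6) ca: {S}
  cell(6,7) aa: ∅
  cell(7,8) aa: ∅
  cell(8,9) ab: ∅
  cell(9,10) ba: ∅
  cell(0,2) bab: ∅
  cell(1,3) abb: ∅
  cell(2,4) bbc: ∅
  cell(3,5) bcc: ∅
  cell(4,6) cca: {X4}  orig:{}
  cell(5,7) caa: ∅
  cell(6,8) aaa: ∅
  cell(7,9) aab: ∅
  cell(8,10) aba: ∅
  cell(0,3) babb: ∅
  cell(1,4) abbc: ∅
  cell(2,5) bbcc: ∅
  cell(3,6) bcca: {C}
  cell(4,7) ccaa: ∅
  cell(5,8) caaa: ∅
  cell(6,9) aaab: ∅
  cell(7,10) aaba: ∅
  cell(0,4) babbc: ∅
  cell(1,5) abbcc: ∅
  cell(2,6) bbcca: ∅
  cell(3,7) bccaa: ∅
  cell(4,8) ccaaa: ∅
  cell(5,9) caaab: ∅
  cell(6,10) aaaba: ∅
  cell(0,5) babbcc: ∅
  cell(1,6) abbcca: ∅
  cell(2,7) bbccaa: ∅
  cell(3,8) bccaaa: ∅
  cell(4,9) ccaaab: ∅
  cell(5,10) caaaba: ∅
  cell(0,6) babbcca: ∅
  cell(1,7) abbccaa: ∅
  cell(2,8) bbccaaa: ∅
  cell(3,9) bccaaab: ∅
  cell(4,10) ccaaaba: ∅
  cell(0,7) babbccaa: ∅
  cell(1,8) abbccaaa: ∅
  cell(2,9) bbccaaab: ∅
  cell(3,10) bccaaaba: ∅
  cell(0,8) babbccaaa: ∅
  cell(1,9) abbccaaab: ∅
  cell(2,10) bbccaaaba: ∅
  cell(0,9) babbccaaab: ∅
  cell(1,10) abbccaaaba: ∅
  cell(0,10) babbccaaaba: ∅

S ∉ T[0,10] ⇒ NO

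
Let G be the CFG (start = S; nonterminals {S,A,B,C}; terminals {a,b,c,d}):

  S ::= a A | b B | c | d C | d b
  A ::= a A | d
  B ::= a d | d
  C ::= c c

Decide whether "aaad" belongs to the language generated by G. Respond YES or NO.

CNF form of G:
  S -> T0 A | T1 C | T1 T3 | T3 B | c
  A -> T0 A | d
  B -> T0 T1 | d
  C -> T2 T2
  T0 -> a
  T1 -> d
  T2 -> c
  T3 -> b

Fill CYK table bottom-up:
  T[0,0] 'a' = {T0}  orig:{}
  T[1,1] 'a' = {T0}  orig:{}
  T[2,2] 'a' = {T0}  orig:{}
  T[3,3] 'd' = {A,B,T1}  orig:{A,B}
  T[0,1] 'aa' = ∅
  T[1,2] 'aa' = ∅
  T[2,3] 'ad' = {A,B,S}
  T[0,2] 'aaa' = ∅
  T[1,3] 'aad' = {A,S}
  T[0,3] 'aaad' = {A,S}

S ∈ T[0,3] ⇒ YES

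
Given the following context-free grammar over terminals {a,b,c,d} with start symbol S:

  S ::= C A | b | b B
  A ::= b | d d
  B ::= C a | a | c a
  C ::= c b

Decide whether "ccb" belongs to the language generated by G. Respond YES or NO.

CNF form of G:
  S -> C A | T3 B | b
  A -> T0 T0 | b
  B -> C T1 | T2 T1 | a
  C -> T2 T3
  T0 -> d
  T1 -> a
  T2 -> c
  T3 -> b

CYK fill:
  T[0,0] 'c' = {T2}  orig:{}
  T[1,1] 'c' = {T2}  orig:{}
  T[2,2] 'b' = {A,S,T3}  orig:{A,S}
  T[0,1] 'cc' = ∅
  T[1,2] 'cb' = {C}
  T[0,2] 'ccb' = ∅

S ∉ T[0,2] ⇒ NO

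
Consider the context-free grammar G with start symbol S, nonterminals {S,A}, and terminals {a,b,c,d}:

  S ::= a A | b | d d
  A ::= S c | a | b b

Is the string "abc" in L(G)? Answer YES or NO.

Convert to CNF:
  S -> T2 A | T3 T3 | b
  A -> S T0 | T1 T1 | a
  T0 -> c
  T1 -> b
  T2 -> a
  T3 -> d

CYK fill:
  cell(0,0) a: {A,T2}  orig:{A}
  cell(1,1) b: {S,T1}  orig:{S}
  cell(2,2) c: {T0}  orig:{}
  cell(0,1) ab: ∅
  cell(1,2) bc: {A}
  cell(0,2) abc: {S}

S ∈ T[0,2] ⇒ YES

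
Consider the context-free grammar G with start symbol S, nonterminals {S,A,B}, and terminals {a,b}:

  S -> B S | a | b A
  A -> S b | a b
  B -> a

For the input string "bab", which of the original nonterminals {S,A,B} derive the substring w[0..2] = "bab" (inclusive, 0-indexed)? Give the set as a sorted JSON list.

Convert to CNF:
  S -> B S | T0 A | a
  A -> S T0 | T1 T0
  B -> a
  T0 -> b
  T1 -> a

CYK table (by increasing span), restricted to cells inside w[0..2]:
  cell(0,0) b: {T0}  orig:{}
  cell(1,1) a: {B,S,T1}  orig:{B,S}
  cell(2,2) b: {T0}  orig:{}
  cell(0,1) ba: ∅
  cell(1,2) ab: {A}
  cell(0,2) bab: {S}

Original NTs in T[0,2] deriving "bab": ["S"]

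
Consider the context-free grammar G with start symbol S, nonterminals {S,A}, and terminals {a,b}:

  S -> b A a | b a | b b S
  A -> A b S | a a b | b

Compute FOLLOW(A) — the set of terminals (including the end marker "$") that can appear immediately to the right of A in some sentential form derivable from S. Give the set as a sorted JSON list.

FIRST sets, iterate to fixpoint:
[1]
  A via A→a a b: +{a}
  A via A→b: +{b}
  S via S→b A a: +{b}
  FIRST(S)={b}  FIRST(A)={a,b}
[2] done
  FIRST(S)={b}  FIRST(A)={a,b}

FOLLOW iteration:
FOLLOW(S) := {$}
iter 1:
  A→A b S: FOLLOW(A) ⊇ FIRST(b) = {b}; new: +{b}
  A→A b S: FOLLOW(S) ⊇ FOLLOW(A) ⊇ {b}; new: +{b}
  S→b A a: FOLLOW(A) ⊇ FIRST(a) = {a}; new: +{a}
  S: {$,b}  A: {a,b}
iter 2:
  A→A b S: FOLLOW(S) ⊇ FOLLOW(A) ⊇ {a,b}; new: +{a}
  S: {$,a,b}  A: {a,b}
iter 3: — fixpoint
  S: {$,a,b}  A: {a,b}

FOLLOW(A) = ["a", "b"]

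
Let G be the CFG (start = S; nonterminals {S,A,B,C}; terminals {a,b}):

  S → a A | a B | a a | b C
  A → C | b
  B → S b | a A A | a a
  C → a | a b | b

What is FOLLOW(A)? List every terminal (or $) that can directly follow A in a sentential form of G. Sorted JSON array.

FIRST sets, iterate to fixpoint:
iter 1:
  A via A→b: +{b}
  B via B→a A A: +{a}
  C via C→a: +{a}
  C via C→b: +{b}
  S via S→a A: +{a}
  S via S→b C: +{b}
  S: {a,b}  A: {b}  B: {a}  C: {a,b}
iter 2:
  A via A→C: +{a}
  B via B→S b: +{b}
  S: {a,b}  A: {a,b}  B: {a,b}  C: {a,b}
iter 3: — fixpoint
  S: {a,b}  A: {a,b}  B: {a,b}  C: {a,b}

Compute FOLLOW by fixpoint:
seed FOLLOW(S) with $
[1]
  B→S b: FOLLOW(S) ⊇ FIRST(b) = {b}; new: +{b}
  B→a A A: FOLLOW(A) ⊇ FIRST(A) = {a,b}; new: +{a,b}
  S→a A: FOLLOW(A) ⊇ FOLLOW(S) ⊇ {$,b}; new: +{$}
  S→a B: FOLLOW(B) ⊇ FOLLOW(S) ⊇ {$,b}; new: +{$,b}
  S→b C: FOLLOW(C) ⊇ FOLLOW(S) ⊇ {$,b}; new: +{$,b}
  FOLLOW(S)={$,b}  FOLLOW(A)={$,a,b}  FOLLOW(B)={$,b}  FOLLOW(C)={$,b}
[2]
  A→C: FOLLOW(C) ⊇ FOLLOW(A) ⊇ {$,a,b}; new: +{a}
  FOLLOW(S)={$,b}  FOLLOW(A)={$,a,b}  FOLLOW(B)={$,b}  FOLLOW(C)={$,a,b}
[3] (stable)
  FOLLOW(S)={$,b}  FOLLOW(A)={$,a,b}  FOLLOW(B)={$,b}  FOLLOW(C)={$,a,b}

FOLLOW(A) = ["$", "a", "b"]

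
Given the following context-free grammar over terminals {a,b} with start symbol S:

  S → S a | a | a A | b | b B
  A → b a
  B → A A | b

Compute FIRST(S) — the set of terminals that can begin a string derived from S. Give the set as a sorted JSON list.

FIRST sets, iterate to fixpoint:
pass 1:
  A via A→b a: +{b}
  B via B→A A: +{b}
  S via S→a: +{a}
  S via S→b: +{b}
  FIRST(S)={a,b}  FIRST(A)={b}  FIRST(B)={b}
pass 2: done
  FIRST(S)={a,b}  FIRST(A)={b}  FIRST(B)={b}

FIRST(S) = ["a", "b"]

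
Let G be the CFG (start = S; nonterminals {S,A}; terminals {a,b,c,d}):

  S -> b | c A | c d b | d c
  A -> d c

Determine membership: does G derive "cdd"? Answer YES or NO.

Convert to CNF:
  S -> T0 T1 | T1 A | T1 X3 | b
  A -> T0 T1
  T0 -> d
  T1 -> c
  T2 -> b
  X3 -> T0 T2

Fill CYK table bottom-up:
  [0..0]={T1}  "c"  orig:{}
  [1..1]={T0}  "d"  orig:{}
  [2..2]={T0}  "d"  orig:{}
  [0..1]=∅  "cd"
  [1..2]=∅  "dd"
  [0..2]=∅  "cdd"

S ∉ T[0,2] ⇒ NO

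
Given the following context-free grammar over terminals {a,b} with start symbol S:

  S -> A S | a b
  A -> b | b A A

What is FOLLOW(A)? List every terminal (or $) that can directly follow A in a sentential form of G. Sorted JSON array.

Compute FIRST by fixpoint:
round 1:
  A via A→b: +{b}
  S via S→A S: +{b}
  S via S→a b: +{a}
  FIRST(S)={a,b}  FIRST(A)={b}
round 2: — fixpoint
  FIRST(S)={a,b}  FIRST(A)={b}

Compute FOLLOW by fixpoint:
FOLLOW(S) := {$}
pass 1:
  A→b A A: FOLLOW(A) ⊇ FIRST(A) = {b}; new: +{b}
  S→A S: FOLLOW(A) ⊇ FIRST(S) = {a,b}; new: +{a}
  FOLLOW(S)={$}  FOLLOW(A)={a,b}
pass 2: done
  FOLLOW(S)={$}  FOLLOW(A)={a,b}

FOLLOW(A) = ["a", "b"]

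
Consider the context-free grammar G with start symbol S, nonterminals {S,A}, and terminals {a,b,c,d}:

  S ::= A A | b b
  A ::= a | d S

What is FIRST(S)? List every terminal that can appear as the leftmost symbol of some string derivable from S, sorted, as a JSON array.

FIRST sets, iterate to fixpoint:
pass 1:
  A via A→a: +{a}
  A via A→d S: +{d}
  S via S→A A: +{a,d}
  S via S→b b: +{b}
  FIRST[S]={a,b,d}  FIRST[A]={a,d}
pass 2: (stable)
  FIRST[S]={a,b,d}  FIRST[A]={a,d}

FIRST(S) = ["a", "b", "d"]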